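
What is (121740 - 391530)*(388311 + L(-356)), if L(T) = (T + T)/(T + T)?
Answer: -104762694480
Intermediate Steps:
L(T) = 1 (L(T) = (2*T)/((2*T)) = (2*T)*(1/(2*T)) = 1)
(121740 - 391530)*(388311 + L(-356)) = (121740 - 391530)*(388311 + 1) = -269790*388312 = -104762694480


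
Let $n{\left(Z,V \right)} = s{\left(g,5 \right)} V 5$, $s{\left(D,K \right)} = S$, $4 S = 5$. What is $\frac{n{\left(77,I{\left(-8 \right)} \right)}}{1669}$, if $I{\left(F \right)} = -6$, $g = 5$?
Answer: $- \frac{75}{3338} \approx -0.022469$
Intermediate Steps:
$S = \frac{5}{4}$ ($S = \frac{1}{4} \cdot 5 = \frac{5}{4} \approx 1.25$)
$s{\left(D,K \right)} = \frac{5}{4}$
$n{\left(Z,V \right)} = \frac{25 V}{4}$ ($n{\left(Z,V \right)} = \frac{5 V}{4} \cdot 5 = \frac{25 V}{4}$)
$\frac{n{\left(77,I{\left(-8 \right)} \right)}}{1669} = \frac{\frac{25}{4} \left(-6\right)}{1669} = \left(- \frac{75}{2}\right) \frac{1}{1669} = - \frac{75}{3338}$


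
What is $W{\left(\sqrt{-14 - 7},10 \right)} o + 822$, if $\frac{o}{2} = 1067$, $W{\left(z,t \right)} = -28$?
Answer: $-58930$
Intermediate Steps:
$o = 2134$ ($o = 2 \cdot 1067 = 2134$)
$W{\left(\sqrt{-14 - 7},10 \right)} o + 822 = \left(-28\right) 2134 + 822 = -59752 + 822 = -58930$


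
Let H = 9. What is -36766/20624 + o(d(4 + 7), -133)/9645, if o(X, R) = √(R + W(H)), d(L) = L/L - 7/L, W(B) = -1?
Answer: -18383/10312 + I*√134/9645 ≈ -1.7827 + 0.0012002*I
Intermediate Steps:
d(L) = 1 - 7/L
o(X, R) = √(-1 + R) (o(X, R) = √(R - 1) = √(-1 + R))
-36766/20624 + o(d(4 + 7), -133)/9645 = -36766/20624 + √(-1 - 133)/9645 = -36766*1/20624 + √(-134)*(1/9645) = -18383/10312 + (I*√134)*(1/9645) = -18383/10312 + I*√134/9645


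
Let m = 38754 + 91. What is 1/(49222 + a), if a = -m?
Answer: 1/10377 ≈ 9.6367e-5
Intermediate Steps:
m = 38845
a = -38845 (a = -1*38845 = -38845)
1/(49222 + a) = 1/(49222 - 38845) = 1/10377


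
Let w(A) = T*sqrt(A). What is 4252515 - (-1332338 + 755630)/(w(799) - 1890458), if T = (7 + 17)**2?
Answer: 3799160865575002209/893391590185 - 83045952*sqrt(799)/893391590185 ≈ 4.2525e+6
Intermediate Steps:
T = 576 (T = 24**2 = 576)
w(A) = 576*sqrt(A)
4252515 - (-1332338 + 755630)/(w(799) - 1890458) = 4252515 - (-1332338 + 755630)/(576*sqrt(799) - 1890458) = 4252515 - (-576708)/(-1890458 + 576*sqrt(799)) = 4252515 + 576708/(-1890458 + 576*sqrt(799))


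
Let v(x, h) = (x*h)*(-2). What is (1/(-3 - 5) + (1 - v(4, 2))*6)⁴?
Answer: 441194850625/4096 ≈ 1.0771e+8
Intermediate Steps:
v(x, h) = -2*h*x (v(x, h) = (h*x)*(-2) = -2*h*x)
(1/(-3 - 5) + (1 - v(4, 2))*6)⁴ = (1/(-3 - 5) + (1 - (-2)*2*4)*6)⁴ = (1/(-8) + (1 - 1*(-16))*6)⁴ = (-⅛ + (1 + 16)*6)⁴ = (-⅛ + 17*6)⁴ = (-⅛ + 102)⁴ = (815/8)⁴ = 441194850625/4096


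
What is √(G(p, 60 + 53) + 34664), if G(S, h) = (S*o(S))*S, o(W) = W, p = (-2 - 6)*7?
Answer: 2*I*√35238 ≈ 375.44*I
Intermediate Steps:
p = -56 (p = -8*7 = -56)
G(S, h) = S³ (G(S, h) = (S*S)*S = S²*S = S³)
√(G(p, 60 + 53) + 34664) = √((-56)³ + 34664) = √(-175616 + 34664) = √(-140952) = 2*I*√35238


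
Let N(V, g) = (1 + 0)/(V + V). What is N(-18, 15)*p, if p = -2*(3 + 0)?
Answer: ⅙ ≈ 0.16667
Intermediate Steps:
N(V, g) = 1/(2*V)
p = -6 (p = -2*3 = -6)
N(-18, 15)*p = ((½)/(-18))*(-6) = ((½)*(-1/18))*(-6) = -1/36*(-6) = ⅙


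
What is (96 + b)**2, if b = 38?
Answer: 17956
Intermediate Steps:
(96 + b)**2 = (96 + 38)**2 = 134**2 = 17956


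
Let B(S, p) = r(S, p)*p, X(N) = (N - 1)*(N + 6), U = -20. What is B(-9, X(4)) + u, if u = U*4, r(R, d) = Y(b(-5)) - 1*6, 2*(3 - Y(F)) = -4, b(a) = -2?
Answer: -110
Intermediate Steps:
Y(F) = 5 (Y(F) = 3 - ½*(-4) = 3 + 2 = 5)
r(R, d) = -1 (r(R, d) = 5 - 1*6 = 5 - 6 = -1)
X(N) = (-1 + N)*(6 + N)
B(S, p) = -p
u = -80 (u = -20*4 = -80)
B(-9, X(4)) + u = -(-6 + 4² + 5*4) - 80 = -(-6 + 16 + 20) - 80 = -1*30 - 80 = -30 - 80 = -110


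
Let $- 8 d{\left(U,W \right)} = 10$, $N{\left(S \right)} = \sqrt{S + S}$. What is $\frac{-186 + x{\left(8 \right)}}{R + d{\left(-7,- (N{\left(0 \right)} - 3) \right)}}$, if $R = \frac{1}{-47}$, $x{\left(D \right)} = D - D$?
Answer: $\frac{34968}{239} \approx 146.31$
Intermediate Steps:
$x{\left(D \right)} = 0$
$R = - \frac{1}{47} \approx -0.021277$
$N{\left(S \right)} = \sqrt{2} \sqrt{S}$ ($N{\left(S \right)} = \sqrt{2 S} = \sqrt{2} \sqrt{S}$)
$d{\left(U,W \right)} = - \frac{5}{4}$ ($d{\left(U,W \right)} = \left(- \frac{1}{8}\right) 10 = - \frac{5}{4}$)
$\frac{-186 + x{\left(8 \right)}}{R + d{\left(-7,- (N{\left(0 \right)} - 3) \right)}} = \frac{-186 + 0}{- \frac{1}{47} - \frac{5}{4}} = - \frac{186}{- \frac{239}{188}} = \left(-186\right) \left(- \frac{188}{239}\right) = \frac{34968}{239}$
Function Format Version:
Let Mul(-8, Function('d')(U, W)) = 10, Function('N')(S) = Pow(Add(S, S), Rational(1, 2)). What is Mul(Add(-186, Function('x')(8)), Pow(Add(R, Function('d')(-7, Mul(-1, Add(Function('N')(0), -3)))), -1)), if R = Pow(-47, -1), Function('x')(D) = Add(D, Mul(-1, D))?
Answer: Rational(34968, 239) ≈ 146.31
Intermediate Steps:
Function('x')(D) = 0
R = Rational(-1, 47) ≈ -0.021277
Function('N')(S) = Mul(Pow(2, Rational(1, 2)), Pow(S, Rational(1, 2))) (Function('N')(S) = Pow(Mul(2, S), Rational(1, 2)) = Mul(Pow(2, Rational(1, 2)), Pow(S, Rational(1, 2))))
Function('d')(U, W) = Rational(-5, 4) (Function('d')(U, W) = Mul(Rational(-1, 8), 10) = Rational(-5, 4))
Mul(Add(-186, Function('x')(8)), Pow(Add(R, Function('d')(-7, Mul(-1, Add(Function('N')(0), -3)))), -1)) = Mul(Add(-186, 0), Pow(Add(Rational(-1, 47), Rational(-5, 4)), -1)) = Mul(-186, Pow(Rational(-239, 188), -1)) = Mul(-186, Rational(-188, 239)) = Rational(34968, 239)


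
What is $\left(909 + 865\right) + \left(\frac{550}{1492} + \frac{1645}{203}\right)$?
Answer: $\frac{38562001}{21634} \approx 1782.5$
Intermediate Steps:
$\left(909 + 865\right) + \left(\frac{550}{1492} + \frac{1645}{203}\right) = 1774 + \left(550 \cdot \frac{1}{1492} + 1645 \cdot \frac{1}{203}\right) = 1774 + \left(\frac{275}{746} + \frac{235}{29}\right) = 1774 + \frac{183285}{21634} = \frac{38562001}{21634}$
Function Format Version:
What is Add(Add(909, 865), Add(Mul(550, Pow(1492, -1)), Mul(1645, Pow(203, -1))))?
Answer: Rational(38562001, 21634) ≈ 1782.5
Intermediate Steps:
Add(Add(909, 865), Add(Mul(550, Pow(1492, -1)), Mul(1645, Pow(203, -1)))) = Add(1774, Add(Mul(550, Rational(1, 1492)), Mul(1645, Rational(1, 203)))) = Add(1774, Add(Rational(275, 746), Rational(235, 29))) = Add(1774, Rational(183285, 21634)) = Rational(38562001, 21634)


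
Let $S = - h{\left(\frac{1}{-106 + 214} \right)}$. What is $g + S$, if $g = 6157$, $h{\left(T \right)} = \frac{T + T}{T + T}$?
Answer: $6156$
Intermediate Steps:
$h{\left(T \right)} = 1$ ($h{\left(T \right)} = \frac{2 T}{2 T} = 2 T \frac{1}{2 T} = 1$)
$S = -1$ ($S = \left(-1\right) 1 = -1$)
$g + S = 6157 - 1 = 6156$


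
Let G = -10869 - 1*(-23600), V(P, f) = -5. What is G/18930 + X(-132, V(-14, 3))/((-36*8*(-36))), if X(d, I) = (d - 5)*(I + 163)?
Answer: -23146981/16355520 ≈ -1.4152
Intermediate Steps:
X(d, I) = (-5 + d)*(163 + I)
G = 12731 (G = -10869 + 23600 = 12731)
G/18930 + X(-132, V(-14, 3))/((-36*8*(-36))) = 12731/18930 + (-815 - 5*(-5) + 163*(-132) - 5*(-132))/((-36*8*(-36))) = 12731*(1/18930) + (-815 + 25 - 21516 + 660)/((-288*(-36))) = 12731/18930 - 21646/10368 = 12731/18930 - 21646*1/10368 = 12731/18930 - 10823/5184 = -23146981/16355520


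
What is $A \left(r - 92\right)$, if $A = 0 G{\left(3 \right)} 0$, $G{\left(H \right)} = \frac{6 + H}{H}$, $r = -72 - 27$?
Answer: $0$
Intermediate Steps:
$r = -99$
$G{\left(H \right)} = \frac{6 + H}{H}$
$A = 0$ ($A = 0 \frac{6 + 3}{3} \cdot 0 = 0 \cdot \frac{1}{3} \cdot 9 \cdot 0 = 0 \cdot 3 \cdot 0 = 0 \cdot 0 = 0$)
$A \left(r - 92\right) = 0 \left(-99 - 92\right) = 0 \left(-191\right) = 0$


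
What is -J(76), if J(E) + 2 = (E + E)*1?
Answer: -150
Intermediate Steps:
J(E) = -2 + 2*E (J(E) = -2 + (E + E)*1 = -2 + (2*E)*1 = -2 + 2*E)
-J(76) = -(-2 + 2*76) = -(-2 + 152) = -1*150 = -150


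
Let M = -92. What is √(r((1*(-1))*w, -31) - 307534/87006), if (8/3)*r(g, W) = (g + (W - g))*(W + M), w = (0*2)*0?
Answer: √43189837651086/174012 ≈ 37.767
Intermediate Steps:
w = 0 (w = 0*0 = 0)
r(g, W) = 3*W*(-92 + W)/8 (r(g, W) = 3*((g + (W - g))*(W - 92))/8 = 3*(W*(-92 + W))/8 = 3*W*(-92 + W)/8)
√(r((1*(-1))*w, -31) - 307534/87006) = √((3/8)*(-31)*(-92 - 31) - 307534/87006) = √((3/8)*(-31)*(-123) - 307534*1/87006) = √(11439/8 - 153767/43503) = √(496400681/348024) = √43189837651086/174012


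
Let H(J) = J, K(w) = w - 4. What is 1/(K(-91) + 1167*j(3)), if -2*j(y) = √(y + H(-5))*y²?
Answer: -190/110331059 + 10503*I*√2/110331059 ≈ -1.7221e-6 + 0.00013463*I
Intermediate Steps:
K(w) = -4 + w
j(y) = -y²*√(-5 + y)/2 (j(y) = -√(y - 5)*y²/2 = -√(-5 + y)*y²/2 = -y²*√(-5 + y)/2)
1/(K(-91) + 1167*j(3)) = 1/((-4 - 91) + 1167*(-½*3²*√(-5 + 3))) = 1/(-95 + 1167*(-½*9*√(-2))) = 1/(-95 + 1167*(-½*9*I*√2)) = 1/(-95 + 1167*(-9*I*√2/2)) = 1/(-95 - 10503*I*√2/2)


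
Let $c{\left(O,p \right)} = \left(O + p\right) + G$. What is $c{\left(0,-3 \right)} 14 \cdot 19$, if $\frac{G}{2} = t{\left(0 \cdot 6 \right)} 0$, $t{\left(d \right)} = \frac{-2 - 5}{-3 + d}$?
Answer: $-798$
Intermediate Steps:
$t{\left(d \right)} = - \frac{7}{-3 + d}$
$G = 0$ ($G = 2 - \frac{7}{-3 + 0 \cdot 6} \cdot 0 = 2 - \frac{7}{-3 + 0} \cdot 0 = 2 - \frac{7}{-3} \cdot 0 = 2 \left(-7\right) \left(- \frac{1}{3}\right) 0 = 2 \cdot \frac{7}{3} \cdot 0 = 2 \cdot 0 = 0$)
$c{\left(O,p \right)} = O + p$ ($c{\left(O,p \right)} = \left(O + p\right) + 0 = O + p$)
$c{\left(0,-3 \right)} 14 \cdot 19 = \left(0 - 3\right) 14 \cdot 19 = \left(-3\right) 14 \cdot 19 = \left(-42\right) 19 = -798$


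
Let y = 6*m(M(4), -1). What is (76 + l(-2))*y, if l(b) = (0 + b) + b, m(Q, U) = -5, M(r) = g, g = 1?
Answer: -2160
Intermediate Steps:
M(r) = 1
l(b) = 2*b (l(b) = b + b = 2*b)
y = -30 (y = 6*(-5) = -30)
(76 + l(-2))*y = (76 + 2*(-2))*(-30) = (76 - 4)*(-30) = 72*(-30) = -2160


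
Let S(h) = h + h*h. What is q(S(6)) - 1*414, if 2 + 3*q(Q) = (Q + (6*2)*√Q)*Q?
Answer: 520/3 + 168*√42 ≈ 1262.1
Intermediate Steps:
S(h) = h + h²
q(Q) = -⅔ + Q*(Q + 12*√Q)/3 (q(Q) = -⅔ + ((Q + (6*2)*√Q)*Q)/3 = -⅔ + ((Q + 12*√Q)*Q)/3 = -⅔ + (Q*(Q + 12*√Q))/3 = -⅔ + Q*(Q + 12*√Q)/3)
q(S(6)) - 1*414 = (-⅔ + 4*(6*(1 + 6))^(3/2) + (6*(1 + 6))²/3) - 1*414 = (-⅔ + 4*(6*7)^(3/2) + (6*7)²/3) - 414 = (-⅔ + 4*42^(3/2) + (⅓)*42²) - 414 = (-⅔ + 4*(42*√42) + (⅓)*1764) - 414 = (-⅔ + 168*√42 + 588) - 414 = (1762/3 + 168*√42) - 414 = 520/3 + 168*√42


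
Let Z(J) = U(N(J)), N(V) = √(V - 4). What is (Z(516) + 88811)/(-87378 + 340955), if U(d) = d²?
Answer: 89323/253577 ≈ 0.35225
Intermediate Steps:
N(V) = √(-4 + V)
Z(J) = -4 + J (Z(J) = (√(-4 + J))² = -4 + J)
(Z(516) + 88811)/(-87378 + 340955) = ((-4 + 516) + 88811)/(-87378 + 340955) = (512 + 88811)/253577 = 89323*(1/253577) = 89323/253577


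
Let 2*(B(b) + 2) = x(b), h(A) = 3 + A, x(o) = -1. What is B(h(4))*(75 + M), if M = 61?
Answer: -340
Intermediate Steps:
B(b) = -5/2 (B(b) = -2 + (½)*(-1) = -2 - ½ = -5/2)
B(h(4))*(75 + M) = -5*(75 + 61)/2 = -5/2*136 = -340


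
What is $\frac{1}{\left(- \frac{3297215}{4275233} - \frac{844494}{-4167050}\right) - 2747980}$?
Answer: $- \frac{8907554836325}{24477787603749947824} \approx -3.639 \cdot 10^{-7}$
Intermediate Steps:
$\frac{1}{\left(- \frac{3297215}{4275233} - \frac{844494}{-4167050}\right) - 2747980} = \frac{1}{\left(\left(-3297215\right) \frac{1}{4275233} - - \frac{422247}{2083525}\right) - 2747980} = \frac{1}{\left(- \frac{3297215}{4275233} + \frac{422247}{2083525}\right) - 2747980} = \frac{1}{- \frac{5064625574324}{8907554836325} - 2747980} = \frac{1}{- \frac{24477787603749947824}{8907554836325}} = - \frac{8907554836325}{24477787603749947824}$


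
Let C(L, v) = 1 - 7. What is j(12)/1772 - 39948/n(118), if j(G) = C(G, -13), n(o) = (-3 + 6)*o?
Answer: -5899165/52274 ≈ -112.85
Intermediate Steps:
C(L, v) = -6
n(o) = 3*o
j(G) = -6
j(12)/1772 - 39948/n(118) = -6/1772 - 39948/(3*118) = -6*1/1772 - 39948/354 = -3/886 - 39948*1/354 = -3/886 - 6658/59 = -5899165/52274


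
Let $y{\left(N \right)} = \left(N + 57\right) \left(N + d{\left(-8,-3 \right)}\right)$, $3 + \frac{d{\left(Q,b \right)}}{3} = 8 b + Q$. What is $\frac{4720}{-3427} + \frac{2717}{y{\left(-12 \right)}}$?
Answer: $- \frac{2627843}{1387935} \approx -1.8933$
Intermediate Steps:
$d{\left(Q,b \right)} = -9 + 3 Q + 24 b$ ($d{\left(Q,b \right)} = -9 + 3 \left(8 b + Q\right) = -9 + 3 \left(Q + 8 b\right) = -9 + \left(3 Q + 24 b\right) = -9 + 3 Q + 24 b$)
$y{\left(N \right)} = \left(-105 + N\right) \left(57 + N\right)$ ($y{\left(N \right)} = \left(N + 57\right) \left(N + \left(-9 + 3 \left(-8\right) + 24 \left(-3\right)\right)\right) = \left(57 + N\right) \left(N - 105\right) = \left(57 + N\right) \left(-105 + N\right) = \left(-105 + N\right) \left(57 + N\right)$)
$\frac{4720}{-3427} + \frac{2717}{y{\left(-12 \right)}} = \frac{4720}{-3427} + \frac{2717}{-5985 + \left(-12\right)^{2} - -576} = 4720 \left(- \frac{1}{3427}\right) + \frac{2717}{-5985 + 144 + 576} = - \frac{4720}{3427} + \frac{2717}{-5265} = - \frac{4720}{3427} + 2717 \left(- \frac{1}{5265}\right) = - \frac{4720}{3427} - \frac{209}{405} = - \frac{2627843}{1387935}$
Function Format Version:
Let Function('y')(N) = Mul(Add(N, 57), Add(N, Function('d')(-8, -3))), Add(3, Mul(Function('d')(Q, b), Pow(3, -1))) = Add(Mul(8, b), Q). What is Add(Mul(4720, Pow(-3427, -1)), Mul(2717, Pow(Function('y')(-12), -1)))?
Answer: Rational(-2627843, 1387935) ≈ -1.8933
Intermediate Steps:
Function('d')(Q, b) = Add(-9, Mul(3, Q), Mul(24, b)) (Function('d')(Q, b) = Add(-9, Mul(3, Add(Mul(8, b), Q))) = Add(-9, Mul(3, Add(Q, Mul(8, b)))) = Add(-9, Add(Mul(3, Q), Mul(24, b))) = Add(-9, Mul(3, Q), Mul(24, b)))
Function('y')(N) = Mul(Add(-105, N), Add(57, N)) (Function('y')(N) = Mul(Add(N, 57), Add(N, Add(-9, Mul(3, -8), Mul(24, -3)))) = Mul(Add(57, N), Add(N, Add(-9, -24, -72))) = Mul(Add(57, N), Add(N, -105)) = Mul(Add(57, N), Add(-105, N)) = Mul(Add(-105, N), Add(57, N)))
Add(Mul(4720, Pow(-3427, -1)), Mul(2717, Pow(Function('y')(-12), -1))) = Add(Mul(4720, Pow(-3427, -1)), Mul(2717, Pow(Add(-5985, Pow(-12, 2), Mul(-48, -12)), -1))) = Add(Mul(4720, Rational(-1, 3427)), Mul(2717, Pow(Add(-5985, 144, 576), -1))) = Add(Rational(-4720, 3427), Mul(2717, Pow(-5265, -1))) = Add(Rational(-4720, 3427), Mul(2717, Rational(-1, 5265))) = Add(Rational(-4720, 3427), Rational(-209, 405)) = Rational(-2627843, 1387935)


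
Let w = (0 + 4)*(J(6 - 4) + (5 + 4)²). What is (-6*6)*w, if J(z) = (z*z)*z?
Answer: -12816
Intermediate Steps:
J(z) = z³ (J(z) = z²*z = z³)
w = 356 (w = (0 + 4)*((6 - 4)³ + (5 + 4)²) = 4*(2³ + 9²) = 4*(8 + 81) = 4*89 = 356)
(-6*6)*w = -6*6*356 = -36*356 = -12816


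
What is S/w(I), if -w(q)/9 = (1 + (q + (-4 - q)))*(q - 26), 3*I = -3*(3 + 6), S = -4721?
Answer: 4721/945 ≈ 4.9958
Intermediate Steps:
I = -9 (I = (-3*(3 + 6))/3 = (-3*9)/3 = (⅓)*(-27) = -9)
w(q) = -702 + 27*q (w(q) = -9*(1 + (q + (-4 - q)))*(q - 26) = -9*(1 - 4)*(-26 + q) = -(-27)*(-26 + q) = -9*(78 - 3*q) = -702 + 27*q)
S/w(I) = -4721/(-702 + 27*(-9)) = -4721/(-702 - 243) = -4721/(-945) = -4721*(-1/945) = 4721/945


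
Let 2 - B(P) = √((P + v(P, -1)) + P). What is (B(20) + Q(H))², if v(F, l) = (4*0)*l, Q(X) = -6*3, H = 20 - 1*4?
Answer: 296 + 64*√10 ≈ 498.39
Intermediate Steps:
H = 16 (H = 20 - 4 = 16)
Q(X) = -18
v(F, l) = 0 (v(F, l) = 0*l = 0)
B(P) = 2 - √2*√P (B(P) = 2 - √((P + 0) + P) = 2 - √(P + P) = 2 - √(2*P) = 2 - √2*√P)
(B(20) + Q(H))² = ((2 - √2*√20) - 18)² = ((2 - √2*2*√5) - 18)² = ((2 - 2*√10) - 18)² = (-16 - 2*√10)²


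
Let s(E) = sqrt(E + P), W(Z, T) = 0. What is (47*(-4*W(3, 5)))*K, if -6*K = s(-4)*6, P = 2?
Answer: 0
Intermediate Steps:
s(E) = sqrt(2 + E) (s(E) = sqrt(E + 2) = sqrt(2 + E))
K = -I*sqrt(2) (K = -sqrt(2 - 4)*6/6 = -sqrt(-2)*6/6 = -I*sqrt(2)*6/6 = -I*sqrt(2) ≈ -1.4142*I)
(47*(-4*W(3, 5)))*K = (47*(-4*0))*(-I*sqrt(2)) = (47*0)*(-I*sqrt(2)) = 0*(-I*sqrt(2)) = 0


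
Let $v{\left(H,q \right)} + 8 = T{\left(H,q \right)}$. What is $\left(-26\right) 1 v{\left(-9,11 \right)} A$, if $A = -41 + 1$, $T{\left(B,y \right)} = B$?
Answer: $-17680$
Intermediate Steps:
$v{\left(H,q \right)} = -8 + H$
$A = -40$
$\left(-26\right) 1 v{\left(-9,11 \right)} A = \left(-26\right) 1 \left(-8 - 9\right) \left(-40\right) = \left(-26\right) \left(-17\right) \left(-40\right) = 442 \left(-40\right) = -17680$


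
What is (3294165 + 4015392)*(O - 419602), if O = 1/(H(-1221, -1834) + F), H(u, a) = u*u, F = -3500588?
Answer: -6164104542500162115/2009747 ≈ -3.0671e+12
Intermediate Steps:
H(u, a) = u²
O = -1/2009747 (O = 1/((-1221)² - 3500588) = 1/(1490841 - 3500588) = 1/(-2009747) = -1/2009747 ≈ -4.9758e-7)
(3294165 + 4015392)*(O - 419602) = (3294165 + 4015392)*(-1/2009747 - 419602) = 7309557*(-843293860695/2009747) = -6164104542500162115/2009747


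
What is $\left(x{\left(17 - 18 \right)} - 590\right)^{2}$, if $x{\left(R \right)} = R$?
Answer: $349281$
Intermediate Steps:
$\left(x{\left(17 - 18 \right)} - 590\right)^{2} = \left(\left(17 - 18\right) - 590\right)^{2} = \left(-1 - 590\right)^{2} = \left(-591\right)^{2} = 349281$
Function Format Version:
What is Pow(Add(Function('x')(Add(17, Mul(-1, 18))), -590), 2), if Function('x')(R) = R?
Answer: 349281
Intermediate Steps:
Pow(Add(Function('x')(Add(17, Mul(-1, 18))), -590), 2) = Pow(Add(Add(17, Mul(-1, 18)), -590), 2) = Pow(Add(Add(17, -18), -590), 2) = Pow(Add(-1, -590), 2) = Pow(-591, 2) = 349281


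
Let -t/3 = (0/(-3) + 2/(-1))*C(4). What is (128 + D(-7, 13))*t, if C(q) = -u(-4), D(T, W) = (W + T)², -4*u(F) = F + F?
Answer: -1968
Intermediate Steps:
u(F) = -F/2 (u(F) = -(F + F)/4 = -F/2)
D(T, W) = (T + W)²
C(q) = -2 (C(q) = -(-1)*(-4)/2 = -1*2 = -2)
t = -12 (t = -3*(0/(-3) + 2/(-1))*(-2) = -3*(0*(-⅓) + 2*(-1))*(-2) = -3*(0 - 2)*(-2) = -(-6)*(-2) = -3*4 = -12)
(128 + D(-7, 13))*t = (128 + (-7 + 13)²)*(-12) = (128 + 6²)*(-12) = (128 + 36)*(-12) = 164*(-12) = -1968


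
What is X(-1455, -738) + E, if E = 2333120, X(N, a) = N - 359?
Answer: 2331306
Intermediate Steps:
X(N, a) = -359 + N
X(-1455, -738) + E = (-359 - 1455) + 2333120 = -1814 + 2333120 = 2331306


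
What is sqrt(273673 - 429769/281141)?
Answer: 2*sqrt(5407766191018121)/281141 ≈ 523.14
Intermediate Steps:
sqrt(273673 - 429769/281141) = sqrt(76940271124/281141) = 2*sqrt(5407766191018121)/281141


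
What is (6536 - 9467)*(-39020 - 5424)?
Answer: 130265364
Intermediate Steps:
(6536 - 9467)*(-39020 - 5424) = -2931*(-44444) = 130265364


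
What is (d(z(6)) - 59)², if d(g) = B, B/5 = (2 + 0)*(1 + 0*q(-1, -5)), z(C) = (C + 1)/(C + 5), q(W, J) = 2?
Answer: 2401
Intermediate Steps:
z(C) = (1 + C)/(5 + C)
B = 10 (B = 5*((2 + 0)*(1 + 0*2)) = 5*(2*(1 + 0)) = 5*(2*1) = 5*2 = 10)
d(g) = 10
(d(z(6)) - 59)² = (10 - 59)² = (-49)² = 2401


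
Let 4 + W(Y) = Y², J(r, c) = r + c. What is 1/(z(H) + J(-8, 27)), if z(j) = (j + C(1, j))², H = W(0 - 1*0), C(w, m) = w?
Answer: 1/28 ≈ 0.035714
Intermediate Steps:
J(r, c) = c + r
W(Y) = -4 + Y²
H = -4 (H = -4 + (0 - 1*0)² = -4 + (0 + 0)² = -4 + 0² = -4 + 0 = -4)
z(j) = (1 + j)² (z(j) = (j + 1)² = (1 + j)²)
1/(z(H) + J(-8, 27)) = 1/((1 - 4)² + (27 - 8)) = 1/((-3)² + 19) = 1/(9 + 19) = 1/28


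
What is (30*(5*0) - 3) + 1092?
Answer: 1089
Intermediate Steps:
(30*(5*0) - 3) + 1092 = (30*0 - 3) + 1092 = (0 - 3) + 1092 = -3 + 1092 = 1089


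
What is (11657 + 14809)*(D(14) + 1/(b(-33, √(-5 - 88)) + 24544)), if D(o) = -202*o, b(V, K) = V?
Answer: -1834546553862/24511 ≈ -7.4846e+7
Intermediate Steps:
(11657 + 14809)*(D(14) + 1/(b(-33, √(-5 - 88)) + 24544)) = (11657 + 14809)*(-202*14 + 1/(-33 + 24544)) = 26466*(-2828 + 1/24511) = 26466*(-69317107/24511) = -1834546553862/24511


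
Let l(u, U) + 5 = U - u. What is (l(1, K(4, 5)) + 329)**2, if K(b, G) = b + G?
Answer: 110224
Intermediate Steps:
K(b, G) = G + b
l(u, U) = -5 + U - u (l(u, U) = -5 + (U - u) = -5 + U - u)
(l(1, K(4, 5)) + 329)**2 = ((-5 + (5 + 4) - 1*1) + 329)**2 = ((-5 + 9 - 1) + 329)**2 = (3 + 329)**2 = 332**2 = 110224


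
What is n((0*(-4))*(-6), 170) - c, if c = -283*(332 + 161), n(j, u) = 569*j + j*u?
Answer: 139519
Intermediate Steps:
c = -139519 (c = -283*493 = -139519)
n((0*(-4))*(-6), 170) - c = ((0*(-4))*(-6))*(569 + 170) - 1*(-139519) = (0*(-6))*739 + 139519 = 0*739 + 139519 = 0 + 139519 = 139519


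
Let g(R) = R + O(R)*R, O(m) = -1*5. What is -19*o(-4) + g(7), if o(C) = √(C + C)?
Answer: -28 - 38*I*√2 ≈ -28.0 - 53.74*I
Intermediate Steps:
O(m) = -5
g(R) = -4*R (g(R) = R - 5*R = -4*R)
o(C) = √2*√C (o(C) = √(2*C) = √2*√C)
-19*o(-4) + g(7) = -19*√2*√(-4) - 4*7 = -19*√2*2*I - 28 = -38*I*√2 - 28 = -28 - 38*I*√2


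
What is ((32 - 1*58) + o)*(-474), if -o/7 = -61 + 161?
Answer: 344124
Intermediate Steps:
o = -700 (o = -7*(-61 + 161) = -7*100 = -700)
((32 - 1*58) + o)*(-474) = ((32 - 1*58) - 700)*(-474) = ((32 - 58) - 700)*(-474) = (-26 - 700)*(-474) = -726*(-474) = 344124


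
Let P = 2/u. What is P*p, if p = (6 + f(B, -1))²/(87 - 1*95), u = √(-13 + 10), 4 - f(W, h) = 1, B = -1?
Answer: 27*I*√3/4 ≈ 11.691*I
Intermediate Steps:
f(W, h) = 3 (f(W, h) = 4 - 1*1 = 4 - 1 = 3)
u = I*√3 (u = √(-3) = I*√3 ≈ 1.732*I)
P = -2*I*√3/3 (P = 2/((I*√3)) = 2*(-I*√3/3) = -2*I*√3/3 ≈ -1.1547*I)
p = -81/8 (p = (6 + 3)²/(87 - 1*95) = 9²/(87 - 95) = 81/(-8) = 81*(-⅛) = -81/8 ≈ -10.125)
P*p = -2*I*√3/3*(-81/8) = 27*I*√3/4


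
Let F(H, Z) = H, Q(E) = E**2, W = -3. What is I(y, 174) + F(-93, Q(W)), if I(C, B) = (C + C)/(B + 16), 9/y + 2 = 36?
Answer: -300381/3230 ≈ -92.997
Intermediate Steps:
y = 9/34 (y = 9/(-2 + 36) = 9/34 ≈ 0.26471)
I(C, B) = 2*C/(16 + B) (I(C, B) = (2*C)/(16 + B) = 2*C/(16 + B))
I(y, 174) + F(-93, Q(W)) = 2*(9/34)/(16 + 174) - 93 = 2*(9/34)/190 - 93 = 2*(9/34)*(1/190) - 93 = 9/3230 - 93 = -300381/3230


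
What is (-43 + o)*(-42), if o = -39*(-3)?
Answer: -3108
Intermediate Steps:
o = 117
(-43 + o)*(-42) = (-43 + 117)*(-42) = 74*(-42) = -3108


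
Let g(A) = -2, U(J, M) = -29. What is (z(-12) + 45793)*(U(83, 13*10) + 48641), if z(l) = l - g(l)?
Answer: 2225603196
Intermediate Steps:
z(l) = 2 + l (z(l) = l - 1*(-2) = l + 2 = 2 + l)
(z(-12) + 45793)*(U(83, 13*10) + 48641) = ((2 - 12) + 45793)*(-29 + 48641) = (-10 + 45793)*48612 = 45783*48612 = 2225603196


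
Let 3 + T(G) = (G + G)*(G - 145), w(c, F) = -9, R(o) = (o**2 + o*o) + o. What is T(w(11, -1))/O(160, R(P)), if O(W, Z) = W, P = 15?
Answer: 2769/160 ≈ 17.306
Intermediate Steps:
R(o) = o + 2*o**2 (R(o) = (o**2 + o**2) + o = 2*o**2 + o = o + 2*o**2)
T(G) = -3 + 2*G*(-145 + G) (T(G) = -3 + (G + G)*(G - 145) = -3 + (2*G)*(-145 + G) = -3 + 2*G*(-145 + G))
T(w(11, -1))/O(160, R(P)) = (-3 - 290*(-9) + 2*(-9)**2)/160 = (-3 + 2610 + 2*81)*(1/160) = (-3 + 2610 + 162)*(1/160) = 2769*(1/160) = 2769/160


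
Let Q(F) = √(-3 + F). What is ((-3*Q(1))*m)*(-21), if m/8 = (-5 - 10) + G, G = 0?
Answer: -7560*I*√2 ≈ -10691.0*I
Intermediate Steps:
m = -120 (m = 8*((-5 - 10) + 0) = 8*(-15 + 0) = 8*(-15) = -120)
((-3*Q(1))*m)*(-21) = (-3*√(-3 + 1)*(-120))*(-21) = (-3*I*√2*(-120))*(-21) = (360*I*√2)*(-21) = -7560*I*√2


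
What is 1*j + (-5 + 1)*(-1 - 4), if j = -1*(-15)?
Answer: 35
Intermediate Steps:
j = 15
1*j + (-5 + 1)*(-1 - 4) = 1*15 + (-5 + 1)*(-1 - 4) = 15 - 4*(-5) = 15 + 20 = 35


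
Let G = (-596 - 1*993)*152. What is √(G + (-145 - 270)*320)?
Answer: 6*I*√10398 ≈ 611.82*I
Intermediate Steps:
G = -241528 (G = (-596 - 993)*152 = -1589*152 = -241528)
√(G + (-145 - 270)*320) = √(-241528 + (-145 - 270)*320) = √(-241528 - 415*320) = √(-241528 - 132800) = √(-374328) = 6*I*√10398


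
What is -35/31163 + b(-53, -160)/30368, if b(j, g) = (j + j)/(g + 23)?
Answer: -71155641/64825521904 ≈ -0.0010976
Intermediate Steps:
b(j, g) = 2*j/(23 + g) (b(j, g) = (2*j)/(23 + g) = 2*j/(23 + g))
-35/31163 + b(-53, -160)/30368 = -35/31163 + (2*(-53)/(23 - 160))/30368 = -35*1/31163 + (2*(-53)/(-137))*(1/30368) = -35/31163 + (2*(-53)*(-1/137))*(1/30368) = -35/31163 + (106/137)*(1/30368) = -35/31163 + 53/2080208 = -71155641/64825521904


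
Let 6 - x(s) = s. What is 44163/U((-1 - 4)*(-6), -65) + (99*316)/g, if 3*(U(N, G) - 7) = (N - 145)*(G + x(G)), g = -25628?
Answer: -284696424/1428761 ≈ -199.26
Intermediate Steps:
x(s) = 6 - s
U(N, G) = -283 + 2*N (U(N, G) = 7 + ((N - 145)*(G + (6 - G)))/3 = 7 + ((-145 + N)*6)/3 = 7 + (-870 + 6*N)/3 = 7 + (-290 + 2*N) = -283 + 2*N)
44163/U((-1 - 4)*(-6), -65) + (99*316)/g = 44163/(-283 + 2*((-1 - 4)*(-6))) + (99*316)/(-25628) = 44163/(-283 + 2*(-5*(-6))) + 31284*(-1/25628) = 44163/(-283 + 2*30) - 7821/6407 = 44163/(-283 + 60) - 7821/6407 = 44163/(-223) - 7821/6407 = 44163*(-1/223) - 7821/6407 = -44163/223 - 7821/6407 = -284696424/1428761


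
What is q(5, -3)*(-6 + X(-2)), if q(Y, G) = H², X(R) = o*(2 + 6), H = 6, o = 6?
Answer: 1512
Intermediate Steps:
X(R) = 48 (X(R) = 6*(2 + 6) = 6*8 = 48)
q(Y, G) = 36 (q(Y, G) = 6² = 36)
q(5, -3)*(-6 + X(-2)) = 36*(-6 + 48) = 36*42 = 1512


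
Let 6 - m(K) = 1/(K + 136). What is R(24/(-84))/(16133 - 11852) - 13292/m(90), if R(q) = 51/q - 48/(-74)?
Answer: -317221491601/143085290 ≈ -2217.0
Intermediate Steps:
R(q) = 24/37 + 51/q (R(q) = 51/q - 48*(-1/74) = 51/q + 24/37 = 24/37 + 51/q)
m(K) = 6 - 1/(136 + K) (m(K) = 6 - 1/(K + 136) = 6 - 1/(136 + K))
R(24/(-84))/(16133 - 11852) - 13292/m(90) = (24/37 + 51/((24/(-84))))/(16133 - 11852) - 13292*(136 + 90)/(815 + 6*90) = (24/37 + 51/((24*(-1/84))))/4281 - 13292*226/(815 + 540) = (24/37 + 51/(-2/7))*(1/4281) - 13292/((1/226)*1355) = (24/37 + 51*(-7/2))*(1/4281) - 13292/1355/226 = (24/37 - 357/2)*(1/4281) - 13292*226/1355 = -13161/74*1/4281 - 3003992/1355 = -4387/105598 - 3003992/1355 = -317221491601/143085290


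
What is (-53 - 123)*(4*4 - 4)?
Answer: -2112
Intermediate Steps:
(-53 - 123)*(4*4 - 4) = -176*(16 - 4) = -176*12 = -2112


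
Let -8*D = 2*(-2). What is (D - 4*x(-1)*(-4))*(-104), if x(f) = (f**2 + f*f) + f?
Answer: -1716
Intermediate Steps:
x(f) = f + 2*f**2 (x(f) = (f**2 + f**2) + f = 2*f**2 + f = f + 2*f**2)
D = 1/2 (D = -(-2)/4 = -1/8*(-4) = 1/2 ≈ 0.50000)
(D - 4*x(-1)*(-4))*(-104) = (1/2 - (-4)*(1 + 2*(-1))*(-4))*(-104) = (1/2 - (-4)*(1 - 2)*(-4))*(-104) = (1/2 - (-4)*(-1)*(-4))*(-104) = (1/2 - 4*1*(-4))*(-104) = (1/2 - 4*(-4))*(-104) = (1/2 + 16)*(-104) = (33/2)*(-104) = -1716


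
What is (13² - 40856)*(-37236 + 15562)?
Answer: 881850038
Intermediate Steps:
(13² - 40856)*(-37236 + 15562) = (169 - 40856)*(-21674) = -40687*(-21674) = 881850038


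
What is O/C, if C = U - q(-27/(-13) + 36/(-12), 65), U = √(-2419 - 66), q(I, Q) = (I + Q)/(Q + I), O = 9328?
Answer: -424/113 - 424*I*√2485/113 ≈ -3.7522 - 187.05*I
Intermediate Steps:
q(I, Q) = 1 (q(I, Q) = (I + Q)/(I + Q) = 1)
U = I*√2485 (U = √(-2485) = I*√2485 ≈ 49.85*I)
C = -1 + I*√2485 (C = I*√2485 - 1*1 = I*√2485 - 1 = -1 + I*√2485 ≈ -1.0 + 49.85*I)
O/C = 9328/(-1 + I*√2485)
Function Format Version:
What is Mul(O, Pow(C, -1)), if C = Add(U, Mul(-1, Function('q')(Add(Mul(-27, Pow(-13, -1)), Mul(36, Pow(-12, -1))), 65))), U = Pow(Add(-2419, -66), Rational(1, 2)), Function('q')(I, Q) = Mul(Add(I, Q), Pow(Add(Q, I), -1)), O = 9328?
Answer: Add(Rational(-424, 113), Mul(Rational(-424, 113), I, Pow(2485, Rational(1, 2)))) ≈ Add(-3.7522, Mul(-187.05, I))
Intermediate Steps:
Function('q')(I, Q) = 1 (Function('q')(I, Q) = Mul(Add(I, Q), Pow(Add(I, Q), -1)) = 1)
U = Mul(I, Pow(2485, Rational(1, 2))) (U = Pow(-2485, Rational(1, 2)) = Mul(I, Pow(2485, Rational(1, 2))) ≈ Mul(49.850, I))
C = Add(-1, Mul(I, Pow(2485, Rational(1, 2)))) (C = Add(Mul(I, Pow(2485, Rational(1, 2))), Mul(-1, 1)) = Add(Mul(I, Pow(2485, Rational(1, 2))), -1) = Add(-1, Mul(I, Pow(2485, Rational(1, 2)))) ≈ Add(-1.0000, Mul(49.850, I)))
Mul(O, Pow(C, -1)) = Mul(9328, Pow(Add(-1, Mul(I, Pow(2485, Rational(1, 2)))), -1))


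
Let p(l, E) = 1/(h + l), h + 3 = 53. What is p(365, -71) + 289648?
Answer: 120203921/415 ≈ 2.8965e+5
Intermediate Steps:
h = 50 (h = -3 + 53 = 50)
p(l, E) = 1/(50 + l)
p(365, -71) + 289648 = 1/(50 + 365) + 289648 = 1/415 + 289648 = 120203921/415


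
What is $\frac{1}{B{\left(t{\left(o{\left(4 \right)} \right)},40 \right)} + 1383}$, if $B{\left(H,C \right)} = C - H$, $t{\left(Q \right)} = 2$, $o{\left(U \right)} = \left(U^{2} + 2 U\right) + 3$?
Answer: $\frac{1}{1421} \approx 0.00070373$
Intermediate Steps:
$o{\left(U \right)} = 3 + U^{2} + 2 U$
$\frac{1}{B{\left(t{\left(o{\left(4 \right)} \right)},40 \right)} + 1383} = \frac{1}{\left(40 - 2\right) + 1383} = \frac{1}{38 + 1383} = \frac{1}{1421}$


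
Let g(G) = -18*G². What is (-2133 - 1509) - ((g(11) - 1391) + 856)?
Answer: -929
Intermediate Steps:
(-2133 - 1509) - ((g(11) - 1391) + 856) = (-2133 - 1509) - ((-18*11² - 1391) + 856) = -3642 - ((-18*121 - 1391) + 856) = -3642 - ((-2178 - 1391) + 856) = -3642 - (-3569 + 856) = -3642 - 1*(-2713) = -3642 + 2713 = -929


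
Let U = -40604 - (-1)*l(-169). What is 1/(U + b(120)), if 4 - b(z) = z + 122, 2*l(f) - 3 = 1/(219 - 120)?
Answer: -99/4043209 ≈ -2.4485e-5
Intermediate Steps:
l(f) = 149/99 (l(f) = 3/2 + 1/(2*(219 - 120)) = 3/2 + (½)/99 = 3/2 + (½)*(1/99) = 3/2 + 1/198 = 149/99)
b(z) = -118 - z (b(z) = 4 - (z + 122) = 4 - (122 + z) = 4 + (-122 - z) = -118 - z)
U = -4019647/99 (U = -40604 - (-1)*149/99 = -40604 - 1*(-149/99) = -40604 + 149/99 = -4019647/99 ≈ -40603.)
1/(U + b(120)) = 1/(-4019647/99 + (-118 - 1*120)) = 1/(-4019647/99 + (-118 - 120)) = 1/(-4019647/99 - 238) = 1/(-4043209/99) = -99/4043209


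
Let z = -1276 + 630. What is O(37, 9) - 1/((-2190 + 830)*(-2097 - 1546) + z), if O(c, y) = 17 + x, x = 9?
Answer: 128799683/4953834 ≈ 26.000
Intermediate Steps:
O(c, y) = 26 (O(c, y) = 17 + 9 = 26)
z = -646
O(37, 9) - 1/((-2190 + 830)*(-2097 - 1546) + z) = 26 - 1/((-2190 + 830)*(-2097 - 1546) - 646) = 26 - 1/(-1360*(-3643) - 646) = 26 - 1/(4954480 - 646) = 26 - 1/4953834 = 128799683/4953834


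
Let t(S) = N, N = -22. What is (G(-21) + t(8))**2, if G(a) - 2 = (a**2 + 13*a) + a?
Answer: 16129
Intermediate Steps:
G(a) = 2 + a**2 + 14*a (G(a) = 2 + ((a**2 + 13*a) + a) = 2 + (a**2 + 14*a) = 2 + a**2 + 14*a)
t(S) = -22
(G(-21) + t(8))**2 = ((2 + (-21)**2 + 14*(-21)) - 22)**2 = ((2 + 441 - 294) - 22)**2 = (149 - 22)**2 = 127**2 = 16129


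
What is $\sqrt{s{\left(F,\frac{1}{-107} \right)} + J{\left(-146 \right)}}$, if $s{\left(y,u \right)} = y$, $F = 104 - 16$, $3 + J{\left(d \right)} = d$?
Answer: $i \sqrt{61} \approx 7.8102 i$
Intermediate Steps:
$J{\left(d \right)} = -3 + d$
$F = 88$ ($F = 104 - 16 = 88$)
$\sqrt{s{\left(F,\frac{1}{-107} \right)} + J{\left(-146 \right)}} = \sqrt{88 - 149} = \sqrt{-61} = i \sqrt{61}$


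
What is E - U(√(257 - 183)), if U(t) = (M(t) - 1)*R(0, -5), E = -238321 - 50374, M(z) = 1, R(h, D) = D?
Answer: -288695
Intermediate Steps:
E = -288695
U(t) = 0 (U(t) = (1 - 1)*(-5) = 0*(-5) = 0)
E - U(√(257 - 183)) = -288695 - 1*0 = -288695 + 0 = -288695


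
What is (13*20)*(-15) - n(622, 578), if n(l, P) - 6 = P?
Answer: -4484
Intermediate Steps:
n(l, P) = 6 + P
(13*20)*(-15) - n(622, 578) = (13*20)*(-15) - (6 + 578) = 260*(-15) - 1*584 = -3900 - 584 = -4484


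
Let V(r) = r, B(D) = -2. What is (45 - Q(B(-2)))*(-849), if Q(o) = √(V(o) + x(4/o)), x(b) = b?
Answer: -38205 + 1698*I ≈ -38205.0 + 1698.0*I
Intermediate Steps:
Q(o) = √(o + 4/o)
(45 - Q(B(-2)))*(-849) = (45 - √(-2 + 4/(-2)))*(-849) = (45 - √(-2 + 4*(-½)))*(-849) = (45 - √(-2 - 2))*(-849) = (45 - √(-4))*(-849) = (45 - 2*I)*(-849) = -38205 + 1698*I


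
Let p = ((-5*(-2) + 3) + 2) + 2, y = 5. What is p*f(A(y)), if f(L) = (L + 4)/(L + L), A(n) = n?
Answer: 153/10 ≈ 15.300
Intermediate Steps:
f(L) = (4 + L)/(2*L) (f(L) = (4 + L)/((2*L)) = (4 + L)*(1/(2*L)) = (4 + L)/(2*L))
p = 17 (p = ((10 + 3) + 2) + 2 = (13 + 2) + 2 = 15 + 2 = 17)
p*f(A(y)) = 17*((½)*(4 + 5)/5) = 17*((½)*(⅕)*9) = 17*(9/10) = 153/10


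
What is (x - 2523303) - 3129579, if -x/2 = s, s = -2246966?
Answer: -1158950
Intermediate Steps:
x = 4493932 (x = -2*(-2246966) = 4493932)
(x - 2523303) - 3129579 = (4493932 - 2523303) - 3129579 = 1970629 - 3129579 = -1158950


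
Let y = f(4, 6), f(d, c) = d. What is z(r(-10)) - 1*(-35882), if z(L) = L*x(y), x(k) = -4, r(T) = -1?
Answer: 35886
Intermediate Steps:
y = 4
z(L) = -4*L (z(L) = L*(-4) = -4*L)
z(r(-10)) - 1*(-35882) = -4*(-1) - 1*(-35882) = 4 + 35882 = 35886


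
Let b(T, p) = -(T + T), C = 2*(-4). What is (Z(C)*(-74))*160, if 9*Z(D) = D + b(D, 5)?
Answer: -94720/9 ≈ -10524.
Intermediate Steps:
C = -8
b(T, p) = -2*T
Z(D) = -D/9 (Z(D) = (D - 2*D)/9 = (-D)/9 = -D/9)
(Z(C)*(-74))*160 = (-⅑*(-8)*(-74))*160 = ((8/9)*(-74))*160 = -592/9*160 = -94720/9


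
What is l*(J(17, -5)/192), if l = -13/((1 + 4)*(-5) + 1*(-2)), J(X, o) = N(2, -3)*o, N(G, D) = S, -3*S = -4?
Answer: -65/3888 ≈ -0.016718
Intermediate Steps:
S = 4/3 (S = -⅓*(-4) = 4/3 ≈ 1.3333)
N(G, D) = 4/3
J(X, o) = 4*o/3
l = 13/27 (l = -13/(5*(-5) - 2) = -13/(-25 - 2) = -13/(-27) = -13*(-1/27) = 13/27 ≈ 0.48148)
l*(J(17, -5)/192) = 13*(((4/3)*(-5))/192)/27 = 13*(-20/3*1/192)/27 = (13/27)*(-5/144) = -65/3888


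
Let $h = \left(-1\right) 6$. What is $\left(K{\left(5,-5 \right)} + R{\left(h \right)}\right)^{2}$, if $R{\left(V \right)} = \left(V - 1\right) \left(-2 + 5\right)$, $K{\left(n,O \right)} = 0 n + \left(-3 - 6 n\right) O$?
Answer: $20736$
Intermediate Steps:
$K{\left(n,O \right)} = O \left(-3 - 6 n\right)$ ($K{\left(n,O \right)} = 0 + \left(-3 - 6 n\right) O = 0 + O \left(-3 - 6 n\right) = O \left(-3 - 6 n\right)$)
$h = -6$
$R{\left(V \right)} = -3 + 3 V$ ($R{\left(V \right)} = \left(-1 + V\right) 3 = -3 + 3 V$)
$\left(K{\left(5,-5 \right)} + R{\left(h \right)}\right)^{2} = \left(\left(-3\right) \left(-5\right) \left(1 + 2 \cdot 5\right) + \left(-3 + 3 \left(-6\right)\right)\right)^{2} = \left(\left(-3\right) \left(-5\right) \left(1 + 10\right) - 21\right)^{2} = \left(\left(-3\right) \left(-5\right) 11 - 21\right)^{2} = \left(165 - 21\right)^{2} = 144^{2} = 20736$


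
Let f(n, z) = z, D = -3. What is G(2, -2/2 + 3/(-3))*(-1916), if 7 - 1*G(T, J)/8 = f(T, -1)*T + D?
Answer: -183936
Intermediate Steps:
G(T, J) = 80 + 8*T (G(T, J) = 56 - 8*(-T - 3) = 56 - 8*(-3 - T) = 56 + (24 + 8*T) = 80 + 8*T)
G(2, -2/2 + 3/(-3))*(-1916) = (80 + 8*2)*(-1916) = (80 + 16)*(-1916) = 96*(-1916) = -183936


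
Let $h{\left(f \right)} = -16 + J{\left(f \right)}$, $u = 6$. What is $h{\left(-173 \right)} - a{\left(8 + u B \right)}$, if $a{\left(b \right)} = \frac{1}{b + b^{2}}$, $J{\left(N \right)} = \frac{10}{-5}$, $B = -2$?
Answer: $- \frac{217}{12} \approx -18.083$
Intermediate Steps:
$J{\left(N \right)} = -2$ ($J{\left(N \right)} = 10 \left(- \frac{1}{5}\right) = -2$)
$h{\left(f \right)} = -18$ ($h{\left(f \right)} = -16 - 2 = -18$)
$h{\left(-173 \right)} - a{\left(8 + u B \right)} = -18 - \frac{1}{\left(8 + 6 \left(-2\right)\right) \left(1 + \left(8 + 6 \left(-2\right)\right)\right)} = -18 - \frac{1}{\left(8 - 12\right) \left(1 + \left(8 - 12\right)\right)} = -18 - \frac{1}{\left(-4\right) \left(1 - 4\right)} = -18 - - \frac{1}{4 \left(-3\right)} = -18 - \left(- \frac{1}{4}\right) \left(- \frac{1}{3}\right) = -18 - \frac{1}{12} = - \frac{217}{12}$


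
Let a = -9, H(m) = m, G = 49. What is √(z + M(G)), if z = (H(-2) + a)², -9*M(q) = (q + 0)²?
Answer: 4*I*√82/3 ≈ 12.074*I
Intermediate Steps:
M(q) = -q²/9 (M(q) = -(q + 0)²/9 = -q²/9)
z = 121 (z = (-2 - 9)² = (-11)² = 121)
√(z + M(G)) = √(121 - ⅑*49²) = √(121 - ⅑*2401) = √(121 - 2401/9) = √(-1312/9) = 4*I*√82/3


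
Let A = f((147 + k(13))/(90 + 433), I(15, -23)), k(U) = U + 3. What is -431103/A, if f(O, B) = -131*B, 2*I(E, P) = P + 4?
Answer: -862206/2489 ≈ -346.41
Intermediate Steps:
k(U) = 3 + U
I(E, P) = 2 + P/2 (I(E, P) = (P + 4)/2 = (4 + P)/2 = 2 + P/2)
A = 2489/2 (A = -131*(2 + (½)*(-23)) = -131*(2 - 23/2) = -131*(-19/2) = 2489/2 ≈ 1244.5)
-431103/A = -431103/2489/2 = -431103*2/2489 = -862206/2489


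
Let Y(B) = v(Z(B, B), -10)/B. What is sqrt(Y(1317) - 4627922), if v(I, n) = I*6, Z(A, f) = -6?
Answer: I*sqrt(891897761030)/439 ≈ 2151.3*I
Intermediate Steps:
v(I, n) = 6*I
Y(B) = -36/B (Y(B) = (6*(-6))/B = -36/B)
sqrt(Y(1317) - 4627922) = sqrt(-36/1317 - 4627922) = sqrt(-36*1/1317 - 4627922) = sqrt(-12/439 - 4627922) = sqrt(-2031657770/439) = I*sqrt(891897761030)/439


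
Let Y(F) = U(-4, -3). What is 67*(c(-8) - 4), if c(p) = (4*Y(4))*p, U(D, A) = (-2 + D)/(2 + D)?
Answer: -6700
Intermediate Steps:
U(D, A) = (-2 + D)/(2 + D)
Y(F) = 3 (Y(F) = (-2 - 4)/(2 - 4) = -6/(-2) = -½*(-6) = 3)
c(p) = 12*p (c(p) = (4*3)*p = 12*p)
67*(c(-8) - 4) = 67*(12*(-8) - 4) = 67*(-96 - 4) = 67*(-100) = -6700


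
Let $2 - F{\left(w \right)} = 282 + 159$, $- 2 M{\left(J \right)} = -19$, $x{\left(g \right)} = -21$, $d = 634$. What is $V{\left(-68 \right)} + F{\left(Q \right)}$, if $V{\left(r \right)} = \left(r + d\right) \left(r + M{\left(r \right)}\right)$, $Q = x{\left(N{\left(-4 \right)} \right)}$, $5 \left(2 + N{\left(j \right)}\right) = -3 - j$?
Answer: $-33550$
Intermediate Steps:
$N{\left(j \right)} = - \frac{13}{5} - \frac{j}{5}$ ($N{\left(j \right)} = -2 + \frac{-3 - j}{5} = -2 - \left(\frac{3}{5} + \frac{j}{5}\right) = - \frac{13}{5} - \frac{j}{5}$)
$Q = -21$
$M{\left(J \right)} = \frac{19}{2}$ ($M{\left(J \right)} = \left(- \frac{1}{2}\right) \left(-19\right) = \frac{19}{2}$)
$F{\left(w \right)} = -439$ ($F{\left(w \right)} = 2 - \left(282 + 159\right) = 2 - 441 = -439$)
$V{\left(r \right)} = \left(634 + r\right) \left(\frac{19}{2} + r\right)$ ($V{\left(r \right)} = \left(r + 634\right) \left(r + \frac{19}{2}\right) = \left(634 + r\right) \left(\frac{19}{2} + r\right)$)
$V{\left(-68 \right)} + F{\left(Q \right)} = \left(6023 + \left(-68\right)^{2} + \frac{1287}{2} \left(-68\right)\right) - 439 = \left(6023 + 4624 - 43758\right) - 439 = -33111 - 439 = -33550$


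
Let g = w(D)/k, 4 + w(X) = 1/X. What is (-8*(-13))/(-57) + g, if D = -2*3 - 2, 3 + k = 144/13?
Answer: -37271/15960 ≈ -2.3353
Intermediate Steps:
k = 105/13 (k = -3 + 144/13 = 105/13 ≈ 8.0769)
D = -8 (D = -6 - 2 = -8)
w(X) = -4 + 1/X
g = -143/280 (g = (-4 + 1/(-8))/(105/13) = (-4 - ⅛)*(13/105) = -33/8*13/105 = -143/280 ≈ -0.51071)
(-8*(-13))/(-57) + g = (-8*(-13))/(-57) - 143/280 = -1/57*104 - 143/280 = -104/57 - 143/280 = -37271/15960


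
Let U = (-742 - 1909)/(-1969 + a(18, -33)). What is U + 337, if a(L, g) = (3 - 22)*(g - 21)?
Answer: 320442/943 ≈ 339.81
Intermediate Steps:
a(L, g) = 399 - 19*g (a(L, g) = -19*(-21 + g) = 399 - 19*g)
U = 2651/943 (U = (-742 - 1909)/(-1969 + (399 - 19*(-33))) = -2651/(-1969 + (399 + 627)) = -2651/(-1969 + 1026) = -2651/(-943) = -2651*(-1/943) = 2651/943 ≈ 2.8112)
U + 337 = 2651/943 + 337 = 320442/943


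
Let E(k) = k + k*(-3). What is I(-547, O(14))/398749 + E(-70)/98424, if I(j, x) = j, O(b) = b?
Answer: 496733/9811617894 ≈ 5.0627e-5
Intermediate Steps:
E(k) = -2*k (E(k) = k - 3*k = -2*k)
I(-547, O(14))/398749 + E(-70)/98424 = -547/398749 - 2*(-70)/98424 = -547*1/398749 + 140*(1/98424) = -547/398749 + 35/24606 = 496733/9811617894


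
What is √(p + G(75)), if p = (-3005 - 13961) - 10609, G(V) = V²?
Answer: 5*I*√878 ≈ 148.16*I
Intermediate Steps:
p = -27575 (p = -16966 - 10609 = -27575)
√(p + G(75)) = √(-27575 + 75²) = √(-27575 + 5625) = √(-21950) = 5*I*√878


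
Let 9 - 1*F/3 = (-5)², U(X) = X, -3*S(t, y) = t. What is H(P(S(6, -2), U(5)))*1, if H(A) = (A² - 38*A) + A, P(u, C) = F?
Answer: 4080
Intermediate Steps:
S(t, y) = -t/3
F = -48 (F = 27 - 3*(-5)² = 27 - 3*25 = 27 - 75 = -48)
P(u, C) = -48
H(A) = A² - 37*A
H(P(S(6, -2), U(5)))*1 = -48*(-37 - 48)*1 = -48*(-85)*1 = 4080*1 = 4080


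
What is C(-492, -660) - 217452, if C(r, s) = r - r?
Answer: -217452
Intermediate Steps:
C(r, s) = 0
C(-492, -660) - 217452 = 0 - 217452 = -217452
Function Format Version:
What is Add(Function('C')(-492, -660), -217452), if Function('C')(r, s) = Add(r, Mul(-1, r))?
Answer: -217452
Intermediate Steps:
Function('C')(r, s) = 0
Add(Function('C')(-492, -660), -217452) = Add(0, -217452) = -217452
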